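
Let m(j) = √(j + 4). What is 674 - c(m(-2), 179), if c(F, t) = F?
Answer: 674 - √2 ≈ 672.59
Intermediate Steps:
m(j) = √(4 + j)
674 - c(m(-2), 179) = 674 - √(4 - 2) = 674 - √2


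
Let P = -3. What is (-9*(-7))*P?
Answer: -189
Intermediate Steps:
(-9*(-7))*P = -9*(-7)*(-3) = 63*(-3) = -189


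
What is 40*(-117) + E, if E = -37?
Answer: -4717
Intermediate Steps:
40*(-117) + E = 40*(-117) - 37 = -4680 - 37 = -4717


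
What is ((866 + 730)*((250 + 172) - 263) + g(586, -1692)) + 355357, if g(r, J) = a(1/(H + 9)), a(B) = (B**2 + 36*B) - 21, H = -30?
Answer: 268612345/441 ≈ 6.0910e+5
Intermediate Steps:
a(B) = -21 + B**2 + 36*B
g(r, J) = -10016/441 (g(r, J) = -21 + (1/(-30 + 9))**2 + 36/(-30 + 9) = -21 + (1/(-21))**2 + 36/(-21) = -21 + (-1/21)**2 + 36*(-1/21) = -21 + 1/441 - 12/7 = -10016/441)
((866 + 730)*((250 + 172) - 263) + g(586, -1692)) + 355357 = ((866 + 730)*((250 + 172) - 263) - 10016/441) + 355357 = (1596*(422 - 263) - 10016/441) + 355357 = (1596*159 - 10016/441) + 355357 = (253764 - 10016/441) + 355357 = 111899908/441 + 355357 = 268612345/441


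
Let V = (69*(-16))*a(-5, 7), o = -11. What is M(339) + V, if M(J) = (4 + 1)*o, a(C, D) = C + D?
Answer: -2263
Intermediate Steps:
M(J) = -55 (M(J) = (4 + 1)*(-11) = 5*(-11) = -55)
V = -2208 (V = (69*(-16))*(-5 + 7) = -1104*2 = -2208)
M(339) + V = -55 - 2208 = -2263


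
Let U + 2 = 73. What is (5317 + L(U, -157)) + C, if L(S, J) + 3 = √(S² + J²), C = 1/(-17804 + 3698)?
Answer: 74959283/14106 + √29690 ≈ 5486.3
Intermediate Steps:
U = 71 (U = -2 + 73 = 71)
C = -1/14106 (C = 1/(-14106) = -1/14106 ≈ -7.0892e-5)
L(S, J) = -3 + √(J² + S²) (L(S, J) = -3 + √(S² + J²) = -3 + √(J² + S²))
(5317 + L(U, -157)) + C = (5317 + (-3 + √((-157)² + 71²))) - 1/14106 = (5317 + (-3 + √(24649 + 5041))) - 1/14106 = (5317 + (-3 + √29690)) - 1/14106 = (5314 + √29690) - 1/14106 = 74959283/14106 + √29690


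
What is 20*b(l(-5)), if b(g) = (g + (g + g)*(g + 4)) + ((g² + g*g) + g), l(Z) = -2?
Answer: -80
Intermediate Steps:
b(g) = 2*g + 2*g² + 2*g*(4 + g) (b(g) = (g + (2*g)*(4 + g)) + ((g² + g²) + g) = (g + 2*g*(4 + g)) + (2*g² + g) = (g + 2*g*(4 + g)) + (g + 2*g²) = 2*g + 2*g² + 2*g*(4 + g))
20*b(l(-5)) = 20*(2*(-2)*(5 + 2*(-2))) = 20*(2*(-2)*(5 - 4)) = 20*(2*(-2)*1) = 20*(-4) = -80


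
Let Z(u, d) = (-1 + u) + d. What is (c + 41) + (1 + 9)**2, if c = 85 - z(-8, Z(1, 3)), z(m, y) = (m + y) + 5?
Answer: 226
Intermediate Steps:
Z(u, d) = -1 + d + u
z(m, y) = 5 + m + y
c = 85 (c = 85 - (5 - 8 + (-1 + 3 + 1)) = 85 - (5 - 8 + 3) = 85 - 1*0 = 85 + 0 = 85)
(c + 41) + (1 + 9)**2 = (85 + 41) + (1 + 9)**2 = 126 + 10**2 = 126 + 100 = 226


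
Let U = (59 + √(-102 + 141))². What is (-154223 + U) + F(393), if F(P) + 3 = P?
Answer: -150313 + 118*√39 ≈ -1.4958e+5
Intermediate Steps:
F(P) = -3 + P
U = (59 + √39)² ≈ 4256.9
(-154223 + U) + F(393) = (-154223 + (59 + √39)²) + (-3 + 393) = (-154223 + (59 + √39)²) + 390 = -153833 + (59 + √39)²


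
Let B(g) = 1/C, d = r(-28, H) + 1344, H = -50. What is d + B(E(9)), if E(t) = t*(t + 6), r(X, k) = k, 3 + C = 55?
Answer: 67289/52 ≈ 1294.0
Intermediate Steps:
C = 52 (C = -3 + 55 = 52)
E(t) = t*(6 + t)
d = 1294 (d = -50 + 1344 = 1294)
B(g) = 1/52
d + B(E(9)) = 1294 + 1/52 = 67289/52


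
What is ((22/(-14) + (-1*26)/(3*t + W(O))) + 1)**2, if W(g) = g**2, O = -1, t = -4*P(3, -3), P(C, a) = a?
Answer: 108900/67081 ≈ 1.6234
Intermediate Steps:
t = 12 (t = -4*(-3) = 12)
((22/(-14) + (-1*26)/(3*t + W(O))) + 1)**2 = ((22/(-14) + (-1*26)/(3*12 + (-1)**2)) + 1)**2 = ((22*(-1/14) - 26/(36 + 1)) + 1)**2 = ((-11/7 - 26/37) + 1)**2 = (-589/259 + 1)**2 = (-330/259)**2 = 108900/67081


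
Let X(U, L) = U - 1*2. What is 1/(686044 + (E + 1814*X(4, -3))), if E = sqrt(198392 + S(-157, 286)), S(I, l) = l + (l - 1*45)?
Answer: 689672/475647268665 - sqrt(198919)/475647268665 ≈ 1.4490e-6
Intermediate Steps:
X(U, L) = -2 + U (X(U, L) = U - 2 = -2 + U)
S(I, l) = -45 + 2*l (S(I, l) = l + (l - 45) = l + (-45 + l) = -45 + 2*l)
E = sqrt(198919) (E = sqrt(198392 + (-45 + 2*286)) = sqrt(198392 + (-45 + 572)) = sqrt(198392 + 527) = sqrt(198919) ≈ 446.00)
1/(686044 + (E + 1814*X(4, -3))) = 1/(686044 + (sqrt(198919) + 1814*(-2 + 4))) = 1/(686044 + (sqrt(198919) + 1814*2)) = 1/(686044 + (sqrt(198919) + 3628)) = 1/(686044 + (3628 + sqrt(198919))) = 1/(689672 + sqrt(198919))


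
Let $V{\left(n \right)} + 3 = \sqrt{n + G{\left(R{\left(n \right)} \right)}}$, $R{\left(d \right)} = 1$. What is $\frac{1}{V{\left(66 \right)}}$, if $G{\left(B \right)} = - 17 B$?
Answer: $\frac{1}{4} \approx 0.25$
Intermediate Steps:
$V{\left(n \right)} = -3 + \sqrt{-17 + n}$ ($V{\left(n \right)} = -3 + \sqrt{n - 17} = -3 + \sqrt{-17 + n}$)
$\frac{1}{V{\left(66 \right)}} = \frac{1}{-3 + \sqrt{-17 + 66}} = \frac{1}{-3 + \sqrt{49}} = \frac{1}{-3 + 7} = \frac{1}{4}$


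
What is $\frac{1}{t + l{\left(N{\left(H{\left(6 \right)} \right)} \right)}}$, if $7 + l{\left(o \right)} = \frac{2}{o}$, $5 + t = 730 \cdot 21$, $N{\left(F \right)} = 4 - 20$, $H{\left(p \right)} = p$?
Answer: $\frac{8}{122543} \approx 6.5283 \cdot 10^{-5}$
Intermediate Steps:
$N{\left(F \right)} = -16$ ($N{\left(F \right)} = 4 - 20 = -16$)
$t = 15325$ ($t = -5 + 730 \cdot 21 = -5 + 15330 = 15325$)
$l{\left(o \right)} = -7 + \frac{2}{o}$
$\frac{1}{t + l{\left(N{\left(H{\left(6 \right)} \right)} \right)}} = \frac{1}{15325 - \left(7 - \frac{2}{-16}\right)} = \frac{1}{15325 + \left(-7 + 2 \left(- \frac{1}{16}\right)\right)} = \frac{1}{15325 - \frac{57}{8}} = \frac{1}{\frac{122543}{8}} = \frac{8}{122543}$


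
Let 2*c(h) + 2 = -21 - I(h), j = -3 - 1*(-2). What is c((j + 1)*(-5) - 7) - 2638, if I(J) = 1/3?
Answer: -7949/3 ≈ -2649.7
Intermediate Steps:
j = -1 (j = -3 + 2 = -1)
I(J) = ⅓
c(h) = -35/3 (c(h) = -1 + (-21 - 1*⅓)/2 = -1 + (-21 - ⅓)/2 = -1 + (½)*(-64/3) = -1 - 32/3 = -35/3)
c((j + 1)*(-5) - 7) - 2638 = -35/3 - 2638 = -7949/3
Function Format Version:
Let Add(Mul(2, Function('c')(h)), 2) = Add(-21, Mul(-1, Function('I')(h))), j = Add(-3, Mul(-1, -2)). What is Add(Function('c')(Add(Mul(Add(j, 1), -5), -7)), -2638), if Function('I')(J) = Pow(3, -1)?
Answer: Rational(-7949, 3) ≈ -2649.7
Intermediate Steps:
j = -1 (j = Add(-3, 2) = -1)
Function('I')(J) = Rational(1, 3)
Function('c')(h) = Rational(-35, 3) (Function('c')(h) = Add(-1, Mul(Rational(1, 2), Add(-21, Mul(-1, Rational(1, 3))))) = Add(-1, Mul(Rational(1, 2), Add(-21, Rational(-1, 3)))) = Add(-1, Mul(Rational(1, 2), Rational(-64, 3))) = Add(-1, Rational(-32, 3)) = Rational(-35, 3))
Add(Function('c')(Add(Mul(Add(j, 1), -5), -7)), -2638) = Add(Rational(-35, 3), -2638) = Rational(-7949, 3)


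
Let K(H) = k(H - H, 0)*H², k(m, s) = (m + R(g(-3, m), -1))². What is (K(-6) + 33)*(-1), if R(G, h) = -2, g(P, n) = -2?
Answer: -177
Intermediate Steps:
k(m, s) = (-2 + m)² (k(m, s) = (m - 2)² = (-2 + m)²)
K(H) = 4*H² (K(H) = (-2 + (H - H))²*H² = (-2 + 0)²*H² = (-2)²*H² = 4*H²)
(K(-6) + 33)*(-1) = (4*(-6)² + 33)*(-1) = (4*36 + 33)*(-1) = (144 + 33)*(-1) = 177*(-1) = -177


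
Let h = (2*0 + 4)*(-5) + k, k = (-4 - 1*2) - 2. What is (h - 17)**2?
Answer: 2025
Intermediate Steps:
k = -8 (k = (-4 - 2) - 2 = -6 - 2 = -8)
h = -28 (h = (2*0 + 4)*(-5) - 8 = (0 + 4)*(-5) - 8 = 4*(-5) - 8 = -20 - 8 = -28)
(h - 17)**2 = (-28 - 17)**2 = (-45)**2 = 2025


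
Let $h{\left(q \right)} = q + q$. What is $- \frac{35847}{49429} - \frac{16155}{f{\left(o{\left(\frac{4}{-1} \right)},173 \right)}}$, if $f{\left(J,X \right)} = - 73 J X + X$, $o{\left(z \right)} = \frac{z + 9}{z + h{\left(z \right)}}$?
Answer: $- \frac{11920283127}{3223808809} \approx -3.6976$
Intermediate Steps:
$h{\left(q \right)} = 2 q$
$o{\left(z \right)} = \frac{9 + z}{3 z}$ ($o{\left(z \right)} = \frac{z + 9}{z + 2 z} = \frac{9 + z}{3 z}$)
$f{\left(J,X \right)} = X - 73 J X$ ($f{\left(J,X \right)} = - 73 J X + X = X - 73 J X$)
$- \frac{35847}{49429} - \frac{16155}{f{\left(o{\left(\frac{4}{-1} \right)},173 \right)}} = - \frac{35847}{49429} - \frac{16155}{173 \left(1 - 73 \frac{9 + \frac{4}{-1}}{3 \frac{4}{-1}}\right)} = \left(-35847\right) \frac{1}{49429} - \frac{16155}{173 \left(1 - 73 \frac{9 + 4 \left(-1\right)}{3 \cdot 4 \left(-1\right)}\right)} = - \frac{35847}{49429} - \frac{16155}{173 \left(1 - 73 \frac{9 - 4}{3 \left(-4\right)}\right)} = - \frac{35847}{49429} - \frac{16155}{173 \left(1 - 73 \cdot \frac{1}{3} \left(- \frac{1}{4}\right) 5\right)} = - \frac{35847}{49429} - \frac{16155}{173 \left(1 - - \frac{365}{12}\right)} = - \frac{35847}{49429} - \frac{16155}{173 \left(1 + \frac{365}{12}\right)} = - \frac{35847}{49429} - \frac{16155}{173 \cdot \frac{377}{12}} = - \frac{35847}{49429} - \frac{16155}{\frac{65221}{12}} = - \frac{35847}{49429} - \frac{193860}{65221} = - \frac{11920283127}{3223808809}$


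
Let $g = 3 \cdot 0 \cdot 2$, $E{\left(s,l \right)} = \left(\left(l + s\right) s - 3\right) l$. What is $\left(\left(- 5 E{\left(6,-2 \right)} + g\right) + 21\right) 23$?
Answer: $5313$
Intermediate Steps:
$E{\left(s,l \right)} = l \left(-3 + s \left(l + s\right)\right)$ ($E{\left(s,l \right)} = \left(s \left(l + s\right) - 3\right) l = \left(-3 + s \left(l + s\right)\right) l = l \left(-3 + s \left(l + s\right)\right)$)
$g = 0$ ($g = 0 \cdot 2 = 0$)
$\left(\left(- 5 E{\left(6,-2 \right)} + g\right) + 21\right) 23 = \left(\left(- 5 \left(- 2 \left(-3 + 6^{2} - 12\right)\right) + 0\right) + 21\right) 23 = \left(\left(- 5 \left(- 2 \left(-3 + 36 - 12\right)\right) + 0\right) + 21\right) 23 = \left(\left(- 5 \left(\left(-2\right) 21\right) + 0\right) + 21\right) 23 = \left(\left(\left(-5\right) \left(-42\right) + 0\right) + 21\right) 23 = \left(\left(210 + 0\right) + 21\right) 23 = \left(210 + 21\right) 23 = 231 \cdot 23 = 5313$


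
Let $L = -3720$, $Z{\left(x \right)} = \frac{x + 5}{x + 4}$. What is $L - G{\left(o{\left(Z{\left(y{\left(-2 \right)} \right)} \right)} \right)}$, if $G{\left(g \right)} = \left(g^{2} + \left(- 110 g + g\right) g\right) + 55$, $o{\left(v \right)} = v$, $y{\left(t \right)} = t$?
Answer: $-3532$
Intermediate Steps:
$Z{\left(x \right)} = \frac{5 + x}{4 + x}$
$G{\left(g \right)} = 55 - 108 g^{2}$ ($G{\left(g \right)} = \left(g^{2} + - 109 g g\right) + 55 = \left(g^{2} - 109 g^{2}\right) + 55 = - 108 g^{2} + 55 = 55 - 108 g^{2}$)
$L - G{\left(o{\left(Z{\left(y{\left(-2 \right)} \right)} \right)} \right)} = -3720 - \left(55 - 108 \left(\frac{5 - 2}{4 - 2}\right)^{2}\right) = -3720 - \left(55 - 108 \left(\frac{1}{2} \cdot 3\right)^{2}\right) = -3720 - \left(55 - 108 \left(\frac{3}{2}\right)^{2}\right) = -3720 - \left(55 - 243\right) = -3720 - -188 = -3720 + 188 = -3532$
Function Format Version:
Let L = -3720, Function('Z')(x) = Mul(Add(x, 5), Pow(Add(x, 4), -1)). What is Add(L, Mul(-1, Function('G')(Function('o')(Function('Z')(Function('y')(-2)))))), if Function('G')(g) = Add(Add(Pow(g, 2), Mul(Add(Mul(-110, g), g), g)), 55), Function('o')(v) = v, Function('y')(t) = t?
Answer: -3532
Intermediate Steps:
Function('Z')(x) = Mul(Pow(Add(4, x), -1), Add(5, x)) (Function('Z')(x) = Mul(Add(5, x), Pow(Add(4, x), -1)) = Mul(Pow(Add(4, x), -1), Add(5, x)))
Function('G')(g) = Add(55, Mul(-108, Pow(g, 2))) (Function('G')(g) = Add(Add(Pow(g, 2), Mul(Mul(-109, g), g)), 55) = Add(Add(Pow(g, 2), Mul(-109, Pow(g, 2))), 55) = Add(Mul(-108, Pow(g, 2)), 55) = Add(55, Mul(-108, Pow(g, 2))))
Add(L, Mul(-1, Function('G')(Function('o')(Function('Z')(Function('y')(-2)))))) = Add(-3720, Mul(-1, Add(55, Mul(-108, Pow(Mul(Pow(Add(4, -2), -1), Add(5, -2)), 2))))) = Add(-3720, Mul(-1, Add(55, Mul(-108, Pow(Mul(Pow(2, -1), 3), 2))))) = Add(-3720, Mul(-1, Add(55, Mul(-108, Pow(Mul(Rational(1, 2), 3), 2))))) = Add(-3720, Mul(-1, Add(55, Mul(-108, Pow(Rational(3, 2), 2))))) = Add(-3720, Mul(-1, Add(55, Mul(-108, Rational(9, 4))))) = Add(-3720, Mul(-1, Add(55, -243))) = Add(-3720, Mul(-1, -188)) = Add(-3720, 188) = -3532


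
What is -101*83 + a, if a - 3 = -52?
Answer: -8432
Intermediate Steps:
a = -49 (a = 3 - 52 = -49)
-101*83 + a = -101*83 - 49 = -8383 - 49 = -8432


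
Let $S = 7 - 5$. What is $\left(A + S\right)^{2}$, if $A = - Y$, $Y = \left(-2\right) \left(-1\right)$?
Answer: $0$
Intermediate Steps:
$Y = 2$
$S = 2$
$A = -2$ ($A = \left(-1\right) 2 = -2$)
$\left(A + S\right)^{2} = \left(-2 + 2\right)^{2} = 0^{2} = 0$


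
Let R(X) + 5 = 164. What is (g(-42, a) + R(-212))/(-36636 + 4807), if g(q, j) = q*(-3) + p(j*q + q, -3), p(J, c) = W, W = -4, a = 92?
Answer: -281/31829 ≈ -0.0088284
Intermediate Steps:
R(X) = 159 (R(X) = -5 + 164 = 159)
p(J, c) = -4
g(q, j) = -4 - 3*q (g(q, j) = q*(-3) - 4 = -3*q - 4 = -4 - 3*q)
(g(-42, a) + R(-212))/(-36636 + 4807) = ((-4 - 3*(-42)) + 159)/(-36636 + 4807) = ((-4 + 126) + 159)/(-31829) = (122 + 159)*(-1/31829) = 281*(-1/31829) = -281/31829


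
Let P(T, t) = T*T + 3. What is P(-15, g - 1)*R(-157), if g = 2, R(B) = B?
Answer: -35796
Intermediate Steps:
P(T, t) = 3 + T² (P(T, t) = T² + 3 = 3 + T²)
P(-15, g - 1)*R(-157) = (3 + (-15)²)*(-157) = (3 + 225)*(-157) = 228*(-157) = -35796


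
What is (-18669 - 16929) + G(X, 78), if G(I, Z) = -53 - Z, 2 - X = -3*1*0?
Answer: -35729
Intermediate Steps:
X = 2 (X = 2 - (-3*1)*0 = 2 - (-3)*0 = 2 - 1*0 = 2 + 0 = 2)
(-18669 - 16929) + G(X, 78) = (-18669 - 16929) + (-53 - 1*78) = -35598 + (-53 - 78) = -35598 - 131 = -35729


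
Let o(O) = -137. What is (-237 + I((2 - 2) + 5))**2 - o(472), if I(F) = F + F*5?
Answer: 42986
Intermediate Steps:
I(F) = 6*F (I(F) = F + 5*F = 6*F)
(-237 + I((2 - 2) + 5))**2 - o(472) = (-237 + 6*((2 - 2) + 5))**2 - 1*(-137) = (-237 + 6*(0 + 5))**2 + 137 = (-237 + 6*5)**2 + 137 = (-237 + 30)**2 + 137 = (-207)**2 + 137 = 42849 + 137 = 42986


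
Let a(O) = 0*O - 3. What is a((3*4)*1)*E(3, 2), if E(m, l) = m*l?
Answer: -18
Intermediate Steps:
E(m, l) = l*m
a(O) = -3 (a(O) = 0 - 3 = -3)
a((3*4)*1)*E(3, 2) = -6*3 = -3*6 = -18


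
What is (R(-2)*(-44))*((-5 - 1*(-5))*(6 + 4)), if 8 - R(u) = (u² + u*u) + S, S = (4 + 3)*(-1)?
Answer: 0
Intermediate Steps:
S = -7 (S = 7*(-1) = -7)
R(u) = 15 - 2*u² (R(u) = 8 - ((u² + u*u) - 7) = 8 - ((u² + u²) - 7) = 8 - (2*u² - 7) = 8 - (-7 + 2*u²) = 8 + (7 - 2*u²) = 15 - 2*u²)
(R(-2)*(-44))*((-5 - 1*(-5))*(6 + 4)) = ((15 - 2*(-2)²)*(-44))*((-5 - 1*(-5))*(6 + 4)) = ((15 - 2*4)*(-44))*((-5 + 5)*10) = ((15 - 8)*(-44))*(0*10) = (7*(-44))*0 = -308*0 = 0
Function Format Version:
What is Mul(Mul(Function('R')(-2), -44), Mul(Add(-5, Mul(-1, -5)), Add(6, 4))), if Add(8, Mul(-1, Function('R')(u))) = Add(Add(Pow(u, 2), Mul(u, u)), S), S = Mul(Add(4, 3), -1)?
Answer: 0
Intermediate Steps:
S = -7 (S = Mul(7, -1) = -7)
Function('R')(u) = Add(15, Mul(-2, Pow(u, 2))) (Function('R')(u) = Add(8, Mul(-1, Add(Add(Pow(u, 2), Mul(u, u)), -7))) = Add(8, Mul(-1, Add(Add(Pow(u, 2), Pow(u, 2)), -7))) = Add(8, Mul(-1, Add(Mul(2, Pow(u, 2)), -7))) = Add(8, Mul(-1, Add(-7, Mul(2, Pow(u, 2))))) = Add(8, Add(7, Mul(-2, Pow(u, 2)))) = Add(15, Mul(-2, Pow(u, 2))))
Mul(Mul(Function('R')(-2), -44), Mul(Add(-5, Mul(-1, -5)), Add(6, 4))) = Mul(Mul(Add(15, Mul(-2, Pow(-2, 2))), -44), Mul(Add(-5, Mul(-1, -5)), Add(6, 4))) = Mul(Mul(Add(15, Mul(-2, 4)), -44), Mul(Add(-5, 5), 10)) = Mul(Mul(Add(15, -8), -44), Mul(0, 10)) = Mul(Mul(7, -44), 0) = Mul(-308, 0) = 0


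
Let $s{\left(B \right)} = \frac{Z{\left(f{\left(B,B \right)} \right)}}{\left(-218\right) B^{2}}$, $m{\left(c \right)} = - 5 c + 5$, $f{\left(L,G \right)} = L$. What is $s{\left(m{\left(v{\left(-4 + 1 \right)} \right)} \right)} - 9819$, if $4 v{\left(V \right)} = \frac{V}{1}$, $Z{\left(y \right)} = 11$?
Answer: $- \frac{1311082063}{133525} \approx -9819.0$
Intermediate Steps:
$v{\left(V \right)} = \frac{V}{4}$ ($v{\left(V \right)} = \frac{V 1^{-1}}{4} = \frac{V 1}{4} = \frac{V}{4}$)
$m{\left(c \right)} = 5 - 5 c$
$s{\left(B \right)} = - \frac{11}{218 B^{2}}$ ($s{\left(B \right)} = \frac{11}{\left(-218\right) B^{2}} = 11 \left(- \frac{1}{218 B^{2}}\right) = - \frac{11}{218 B^{2}}$)
$s{\left(m{\left(v{\left(-4 + 1 \right)} \right)} \right)} - 9819 = - \frac{11}{218 \left(5 - 5 \frac{-4 + 1}{4}\right)^{2}} - 9819 = - \frac{11}{218 \left(5 - 5 \cdot \frac{1}{4} \left(-3\right)\right)^{2}} - 9819 = - \frac{11}{218 \left(5 - - \frac{15}{4}\right)^{2}} - 9819 = - \frac{11}{218 \left(5 + \frac{15}{4}\right)^{2}} - 9819 = - \frac{11}{218 \cdot \frac{1225}{16}} - 9819 = \left(- \frac{11}{218}\right) \frac{16}{1225} - 9819 = - \frac{88}{133525} - 9819 = - \frac{1311082063}{133525}$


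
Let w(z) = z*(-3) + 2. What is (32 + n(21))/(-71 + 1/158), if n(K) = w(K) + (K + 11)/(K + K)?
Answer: 93694/235557 ≈ 0.39776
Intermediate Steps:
w(z) = 2 - 3*z (w(z) = -3*z + 2 = 2 - 3*z)
n(K) = 2 - 3*K + (11 + K)/(2*K) (n(K) = (2 - 3*K) + (K + 11)/(K + K) = (2 - 3*K) + (11 + K)/((2*K)) = (2 - 3*K) + (11 + K)*(1/(2*K)) = (2 - 3*K) + (11 + K)/(2*K) = 2 - 3*K + (11 + K)/(2*K))
(32 + n(21))/(-71 + 1/158) = (32 + (½)*(11 + 21*(5 - 6*21))/21)/(-71 + 1/158) = (32 + (½)*(1/21)*(11 + 21*(5 - 126)))/(-71 + 1/158) = (32 + (½)*(1/21)*(11 + 21*(-121)))/(-11217/158) = (32 + (½)*(1/21)*(11 - 2541))*(-158/11217) = (32 + (½)*(1/21)*(-2530))*(-158/11217) = (32 - 1265/21)*(-158/11217) = -593/21*(-158/11217) = 93694/235557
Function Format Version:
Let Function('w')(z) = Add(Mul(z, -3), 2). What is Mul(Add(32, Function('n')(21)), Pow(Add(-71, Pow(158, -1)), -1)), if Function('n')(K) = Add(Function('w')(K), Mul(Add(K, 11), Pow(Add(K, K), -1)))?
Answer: Rational(93694, 235557) ≈ 0.39776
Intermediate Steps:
Function('w')(z) = Add(2, Mul(-3, z)) (Function('w')(z) = Add(Mul(-3, z), 2) = Add(2, Mul(-3, z)))
Function('n')(K) = Add(2, Mul(-3, K), Mul(Rational(1, 2), Pow(K, -1), Add(11, K))) (Function('n')(K) = Add(Add(2, Mul(-3, K)), Mul(Add(K, 11), Pow(Add(K, K), -1))) = Add(Add(2, Mul(-3, K)), Mul(Add(11, K), Pow(Mul(2, K), -1))) = Add(Add(2, Mul(-3, K)), Mul(Add(11, K), Mul(Rational(1, 2), Pow(K, -1)))) = Add(Add(2, Mul(-3, K)), Mul(Rational(1, 2), Pow(K, -1), Add(11, K))) = Add(2, Mul(-3, K), Mul(Rational(1, 2), Pow(K, -1), Add(11, K))))
Mul(Add(32, Function('n')(21)), Pow(Add(-71, Pow(158, -1)), -1)) = Mul(Add(32, Mul(Rational(1, 2), Pow(21, -1), Add(11, Mul(21, Add(5, Mul(-6, 21)))))), Pow(Add(-71, Pow(158, -1)), -1)) = Mul(Add(32, Mul(Rational(1, 2), Rational(1, 21), Add(11, Mul(21, Add(5, -126))))), Pow(Add(-71, Rational(1, 158)), -1)) = Mul(Add(32, Mul(Rational(1, 2), Rational(1, 21), Add(11, Mul(21, -121)))), Pow(Rational(-11217, 158), -1)) = Mul(Add(32, Mul(Rational(1, 2), Rational(1, 21), Add(11, -2541))), Rational(-158, 11217)) = Mul(Add(32, Mul(Rational(1, 2), Rational(1, 21), -2530)), Rational(-158, 11217)) = Mul(Add(32, Rational(-1265, 21)), Rational(-158, 11217)) = Mul(Rational(-593, 21), Rational(-158, 11217)) = Rational(93694, 235557)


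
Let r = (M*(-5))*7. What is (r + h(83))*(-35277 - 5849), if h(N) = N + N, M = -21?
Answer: -37054526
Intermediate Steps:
h(N) = 2*N
r = 735 (r = -21*(-5)*7 = 105*7 = 735)
(r + h(83))*(-35277 - 5849) = (735 + 2*83)*(-35277 - 5849) = (735 + 166)*(-41126) = 901*(-41126) = -37054526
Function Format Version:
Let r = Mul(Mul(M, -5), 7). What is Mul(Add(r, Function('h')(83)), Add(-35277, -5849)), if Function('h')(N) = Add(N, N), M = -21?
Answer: -37054526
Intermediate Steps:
Function('h')(N) = Mul(2, N)
r = 735 (r = Mul(Mul(-21, -5), 7) = Mul(105, 7) = 735)
Mul(Add(r, Function('h')(83)), Add(-35277, -5849)) = Mul(Add(735, Mul(2, 83)), Add(-35277, -5849)) = Mul(Add(735, 166), -41126) = Mul(901, -41126) = -37054526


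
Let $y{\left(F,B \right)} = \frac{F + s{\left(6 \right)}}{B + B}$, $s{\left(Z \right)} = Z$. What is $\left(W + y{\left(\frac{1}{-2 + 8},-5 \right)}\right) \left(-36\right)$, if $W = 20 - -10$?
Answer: $- \frac{5289}{5} \approx -1057.8$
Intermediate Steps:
$W = 30$ ($W = 20 + 10 = 30$)
$y{\left(F,B \right)} = \frac{6 + F}{2 B}$ ($y{\left(F,B \right)} = \frac{F + 6}{B + B} = \frac{6 + F}{2 B}$)
$\left(W + y{\left(\frac{1}{-2 + 8},-5 \right)}\right) \left(-36\right) = \left(30 + \frac{6 + \frac{1}{-2 + 8}}{2 \left(-5\right)}\right) \left(-36\right) = \left(30 + \frac{1}{2} \left(- \frac{1}{5}\right) \left(6 + \frac{1}{6}\right)\right) \left(-36\right) = \left(30 + \frac{1}{2} \left(- \frac{1}{5}\right) \frac{37}{6}\right) \left(-36\right) = \left(30 - \frac{37}{60}\right) \left(-36\right) = \frac{1763}{60} \left(-36\right) = - \frac{5289}{5}$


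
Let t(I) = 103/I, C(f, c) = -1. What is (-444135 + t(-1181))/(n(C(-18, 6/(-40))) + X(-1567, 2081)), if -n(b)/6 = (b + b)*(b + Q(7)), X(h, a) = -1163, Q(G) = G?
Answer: 524523538/1288471 ≈ 407.09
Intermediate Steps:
n(b) = -12*b*(7 + b) (n(b) = -6*(b + b)*(b + 7) = -6*2*b*(7 + b) = -12*b*(7 + b))
(-444135 + t(-1181))/(n(C(-18, 6/(-40))) + X(-1567, 2081)) = (-444135 + 103/(-1181))/(-12*(-1)*(7 - 1) - 1163) = (-444135 + 103*(-1/1181))/(-12*(-1)*6 - 1163) = (-444135 - 103/1181)/(72 - 1163) = -524523538/1181/(-1091) = -524523538/1181*(-1/1091) = 524523538/1288471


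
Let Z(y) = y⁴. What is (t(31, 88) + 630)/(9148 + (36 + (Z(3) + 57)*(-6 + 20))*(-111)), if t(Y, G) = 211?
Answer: -841/209300 ≈ -0.0040182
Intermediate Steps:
(t(31, 88) + 630)/(9148 + (36 + (Z(3) + 57)*(-6 + 20))*(-111)) = (211 + 630)/(9148 + (36 + (3⁴ + 57)*(-6 + 20))*(-111)) = 841/(9148 + (36 + (81 + 57)*14)*(-111)) = 841/(9148 + (36 + 138*14)*(-111)) = 841/(9148 + (36 + 1932)*(-111)) = 841/(9148 + 1968*(-111)) = 841/(9148 - 218448) = 841/(-209300) = 841*(-1/209300) = -841/209300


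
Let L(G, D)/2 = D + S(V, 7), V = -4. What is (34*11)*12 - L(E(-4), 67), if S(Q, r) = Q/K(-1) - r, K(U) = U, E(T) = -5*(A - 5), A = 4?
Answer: 4360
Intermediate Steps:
E(T) = 5 (E(T) = -5*(4 - 5) = -5*(-1) = 5)
S(Q, r) = -Q - r (S(Q, r) = Q/(-1) - r = Q*(-1) - r = -Q - r)
L(G, D) = -6 + 2*D (L(G, D) = 2*(D + (-1*(-4) - 1*7)) = 2*(D + (4 - 7)) = 2*(D - 3) = 2*(-3 + D) = -6 + 2*D)
(34*11)*12 - L(E(-4), 67) = (34*11)*12 - (-6 + 2*67) = 374*12 - (-6 + 134) = 4488 - 1*128 = 4488 - 128 = 4360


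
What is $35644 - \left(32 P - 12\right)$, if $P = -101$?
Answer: $38888$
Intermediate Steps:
$35644 - \left(32 P - 12\right) = 35644 - \left(32 \left(-101\right) - 12\right) = 35644 - \left(-3232 - 12\right) = 35644 - -3244 = 35644 + 3244 = 38888$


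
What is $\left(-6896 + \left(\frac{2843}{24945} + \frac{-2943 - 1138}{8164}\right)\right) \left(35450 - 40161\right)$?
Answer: $\frac{6616391030585203}{203650980} \approx 3.2489 \cdot 10^{7}$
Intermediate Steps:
$\left(-6896 + \left(\frac{2843}{24945} + \frac{-2943 - 1138}{8164}\right)\right) \left(35450 - 40161\right) = \left(-6896 + \left(2843 \cdot \frac{1}{24945} + \left(-2943 - 1138\right) \frac{1}{8164}\right)\right) \left(-4711\right) = \left(-6896 + \left(\frac{2843}{24945} - \frac{4081}{8164}\right)\right) \left(-4711\right) = \left(-6896 - \frac{78590293}{203650980}\right) \left(-4711\right) = \left(- \frac{1404455748373}{203650980}\right) \left(-4711\right) = \frac{6616391030585203}{203650980}$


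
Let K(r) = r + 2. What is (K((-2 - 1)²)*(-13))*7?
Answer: -1001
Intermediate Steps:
K(r) = 2 + r
(K((-2 - 1)²)*(-13))*7 = ((2 + (-2 - 1)²)*(-13))*7 = ((2 + (-3)²)*(-13))*7 = ((2 + 9)*(-13))*7 = (11*(-13))*7 = -143*7 = -1001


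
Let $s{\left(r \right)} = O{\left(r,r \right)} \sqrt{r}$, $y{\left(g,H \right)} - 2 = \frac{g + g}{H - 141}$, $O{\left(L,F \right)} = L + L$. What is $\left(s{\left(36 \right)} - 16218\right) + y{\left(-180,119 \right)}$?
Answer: $- \frac{173444}{11} \approx -15768.0$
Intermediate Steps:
$O{\left(L,F \right)} = 2 L$
$y{\left(g,H \right)} = 2 + \frac{2 g}{-141 + H}$ ($y{\left(g,H \right)} = 2 + \frac{g + g}{H - 141} = 2 + \frac{2 g}{-141 + H}$)
$s{\left(r \right)} = 2 r^{\frac{3}{2}}$ ($s{\left(r \right)} = 2 r \sqrt{r} = 2 r^{\frac{3}{2}}$)
$\left(s{\left(36 \right)} - 16218\right) + y{\left(-180,119 \right)} = \left(2 \cdot 36^{\frac{3}{2}} - 16218\right) + \frac{2 \left(-141 + 119 - 180\right)}{-141 + 119} = \left(2 \cdot 216 - 16218\right) + 2 \frac{1}{-22} \left(-202\right) = \left(432 - 16218\right) + 2 \left(- \frac{1}{22}\right) \left(-202\right) = -15786 + \frac{202}{11} = - \frac{173444}{11}$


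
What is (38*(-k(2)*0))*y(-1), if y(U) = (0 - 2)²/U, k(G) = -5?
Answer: 0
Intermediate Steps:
y(U) = 4/U (y(U) = (-2)²/U = 4/U)
(38*(-k(2)*0))*y(-1) = (38*(-1*(-5)*0))*(4/(-1)) = (38*(5*0))*(4*(-1)) = (38*0)*(-4) = 0*(-4) = 0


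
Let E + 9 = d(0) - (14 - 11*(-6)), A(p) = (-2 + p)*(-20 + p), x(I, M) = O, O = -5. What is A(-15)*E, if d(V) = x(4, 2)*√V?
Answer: -52955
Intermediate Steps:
x(I, M) = -5
d(V) = -5*√V
A(p) = (-20 + p)*(-2 + p)
E = -89 (E = -9 + (-5*√0 - (14 - 11*(-6))) = -9 + (-5*0 - (14 + 66)) = -9 + (0 - 1*80) = -9 + (0 - 80) = -9 - 80 = -89)
A(-15)*E = (40 + (-15)² - 22*(-15))*(-89) = (40 + 225 + 330)*(-89) = 595*(-89) = -52955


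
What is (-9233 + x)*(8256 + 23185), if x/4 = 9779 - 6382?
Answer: 136925555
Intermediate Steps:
x = 13588 (x = 4*(9779 - 6382) = 4*3397 = 13588)
(-9233 + x)*(8256 + 23185) = (-9233 + 13588)*(8256 + 23185) = 4355*31441 = 136925555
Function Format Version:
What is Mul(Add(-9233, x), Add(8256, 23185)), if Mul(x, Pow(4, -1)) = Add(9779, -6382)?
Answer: 136925555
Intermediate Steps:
x = 13588 (x = Mul(4, Add(9779, -6382)) = Mul(4, 3397) = 13588)
Mul(Add(-9233, x), Add(8256, 23185)) = Mul(Add(-9233, 13588), Add(8256, 23185)) = Mul(4355, 31441) = 136925555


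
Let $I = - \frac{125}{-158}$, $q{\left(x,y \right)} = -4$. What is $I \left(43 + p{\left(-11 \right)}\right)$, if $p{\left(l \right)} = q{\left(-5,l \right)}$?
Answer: $\frac{4875}{158} \approx 30.854$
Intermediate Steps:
$p{\left(l \right)} = -4$
$I = \frac{125}{158}$ ($I = \left(-125\right) \left(- \frac{1}{158}\right) = \frac{125}{158} \approx 0.79114$)
$I \left(43 + p{\left(-11 \right)}\right) = \frac{125 \left(43 - 4\right)}{158} = \frac{125}{158} \cdot 39 = \frac{4875}{158}$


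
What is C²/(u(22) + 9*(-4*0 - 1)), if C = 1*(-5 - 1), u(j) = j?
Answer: 36/13 ≈ 2.7692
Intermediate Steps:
C = -6 (C = 1*(-6) = -6)
C²/(u(22) + 9*(-4*0 - 1)) = (-6)²/(22 + 9*(-4*0 - 1)) = 36/(22 + 9*(0 - 1)) = 36/(22 + 9*(-1)) = 36/(22 - 9) = 36/13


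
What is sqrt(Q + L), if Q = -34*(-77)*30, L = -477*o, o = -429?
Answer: sqrt(283173) ≈ 532.14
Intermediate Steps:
L = 204633 (L = -477*(-429) = 204633)
Q = 78540 (Q = 2618*30 = 78540)
sqrt(Q + L) = sqrt(78540 + 204633) = sqrt(283173)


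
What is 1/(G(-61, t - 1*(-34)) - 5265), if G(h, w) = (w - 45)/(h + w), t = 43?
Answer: -1/5263 ≈ -0.00019001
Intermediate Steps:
G(h, w) = (-45 + w)/(h + w)
1/(G(-61, t - 1*(-34)) - 5265) = 1/((-45 + (43 - 1*(-34)))/(-61 + (43 - 1*(-34))) - 5265) = 1/((-45 + (43 + 34))/(-61 + (43 + 34)) - 5265) = 1/((-45 + 77)/(-61 + 77) - 5265) = 1/(32/16 - 5265) = 1/((1/16)*32 - 5265) = 1/(2 - 5265) = 1/(-5263) = -1/5263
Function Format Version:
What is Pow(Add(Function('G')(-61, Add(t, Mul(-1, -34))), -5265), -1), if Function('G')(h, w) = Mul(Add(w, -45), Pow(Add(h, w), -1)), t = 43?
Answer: Rational(-1, 5263) ≈ -0.00019001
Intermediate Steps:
Function('G')(h, w) = Mul(Pow(Add(h, w), -1), Add(-45, w)) (Function('G')(h, w) = Mul(Add(-45, w), Pow(Add(h, w), -1)) = Mul(Pow(Add(h, w), -1), Add(-45, w)))
Pow(Add(Function('G')(-61, Add(t, Mul(-1, -34))), -5265), -1) = Pow(Add(Mul(Pow(Add(-61, Add(43, Mul(-1, -34))), -1), Add(-45, Add(43, Mul(-1, -34)))), -5265), -1) = Pow(Add(Mul(Pow(Add(-61, Add(43, 34)), -1), Add(-45, Add(43, 34))), -5265), -1) = Pow(Add(Mul(Pow(Add(-61, 77), -1), Add(-45, 77)), -5265), -1) = Pow(Add(Mul(Pow(16, -1), 32), -5265), -1) = Pow(Add(Mul(Rational(1, 16), 32), -5265), -1) = Pow(Add(2, -5265), -1) = Pow(-5263, -1) = Rational(-1, 5263)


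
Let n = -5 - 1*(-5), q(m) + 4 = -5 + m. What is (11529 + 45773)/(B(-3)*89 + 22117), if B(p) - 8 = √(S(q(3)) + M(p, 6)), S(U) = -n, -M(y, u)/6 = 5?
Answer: 1308147358/521400871 - 5099878*I*√30/521400871 ≈ 2.5089 - 0.053573*I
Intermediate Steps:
M(y, u) = -30 (M(y, u) = -6*5 = -30)
q(m) = -9 + m (q(m) = -4 + (-5 + m) = -9 + m)
n = 0 (n = -5 + 5 = 0)
S(U) = 0 (S(U) = -1*0 = 0)
B(p) = 8 + I*√30 (B(p) = 8 + √(0 - 30) = 8 + √(-30) = 8 + I*√30)
(11529 + 45773)/(B(-3)*89 + 22117) = (11529 + 45773)/((8 + I*√30)*89 + 22117) = 57302/((712 + 89*I*√30) + 22117) = 57302/(22829 + 89*I*√30)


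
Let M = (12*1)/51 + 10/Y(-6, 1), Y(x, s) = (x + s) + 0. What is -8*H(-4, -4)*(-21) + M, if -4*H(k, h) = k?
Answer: 2826/17 ≈ 166.24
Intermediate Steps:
H(k, h) = -k/4
Y(x, s) = s + x (Y(x, s) = (s + x) + 0 = s + x)
M = -30/17 (M = (12*1)/51 + 10/(1 - 6) = 12*(1/51) + 10/(-5) = 4/17 + 10*(-1/5) = 4/17 - 2 = -30/17 ≈ -1.7647)
-8*H(-4, -4)*(-21) + M = -(-2)*(-4)*(-21) - 30/17 = -8*1*(-21) - 30/17 = -8*(-21) - 30/17 = 168 - 30/17 = 2826/17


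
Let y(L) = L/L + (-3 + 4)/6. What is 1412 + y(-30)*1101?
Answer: 5393/2 ≈ 2696.5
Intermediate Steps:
y(L) = 7/6 (y(L) = 1 + 1*(1/6) = 1 + 1/6 = 7/6)
1412 + y(-30)*1101 = 1412 + (7/6)*1101 = 1412 + 2569/2 = 5393/2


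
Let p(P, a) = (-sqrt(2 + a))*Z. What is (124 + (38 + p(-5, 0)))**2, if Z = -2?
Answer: 26252 + 648*sqrt(2) ≈ 27168.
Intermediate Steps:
p(P, a) = 2*sqrt(2 + a) (p(P, a) = -sqrt(2 + a)*(-2) = 2*sqrt(2 + a))
(124 + (38 + p(-5, 0)))**2 = (124 + (38 + 2*sqrt(2 + 0)))**2 = (124 + (38 + 2*sqrt(2)))**2 = (162 + 2*sqrt(2))**2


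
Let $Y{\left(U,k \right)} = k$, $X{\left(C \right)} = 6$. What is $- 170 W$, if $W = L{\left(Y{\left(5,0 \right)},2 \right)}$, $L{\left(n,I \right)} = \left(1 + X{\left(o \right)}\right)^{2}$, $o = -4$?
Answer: $-8330$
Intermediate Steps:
$L{\left(n,I \right)} = 49$ ($L{\left(n,I \right)} = \left(1 + 6\right)^{2} = 7^{2} = 49$)
$W = 49$
$- 170 W = \left(-170\right) 49 = -8330$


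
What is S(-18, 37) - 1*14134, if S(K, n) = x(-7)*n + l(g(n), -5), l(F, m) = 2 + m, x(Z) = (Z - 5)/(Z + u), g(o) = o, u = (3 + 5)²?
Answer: -268751/19 ≈ -14145.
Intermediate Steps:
u = 64 (u = 8² = 64)
x(Z) = (-5 + Z)/(64 + Z) (x(Z) = (Z - 5)/(Z + 64) = (-5 + Z)/(64 + Z))
S(K, n) = -3 - 4*n/19 (S(K, n) = ((-5 - 7)/(64 - 7))*n + (2 - 5) = (-12/57)*n - 3 = ((1/57)*(-12))*n - 3 = -4*n/19 - 3 = -3 - 4*n/19)
S(-18, 37) - 1*14134 = (-3 - 4/19*37) - 1*14134 = (-3 - 148/19) - 14134 = -205/19 - 14134 = -268751/19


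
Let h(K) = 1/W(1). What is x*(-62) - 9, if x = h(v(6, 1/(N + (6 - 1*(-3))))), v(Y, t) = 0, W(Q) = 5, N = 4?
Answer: -107/5 ≈ -21.400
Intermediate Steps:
h(K) = ⅕ (h(K) = 1/5 = 1*(⅕) = ⅕)
x = ⅕ ≈ 0.20000
x*(-62) - 9 = (⅕)*(-62) - 9 = -62/5 - 9 = -107/5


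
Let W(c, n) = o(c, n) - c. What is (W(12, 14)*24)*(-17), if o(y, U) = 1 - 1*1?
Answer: 4896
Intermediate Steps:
o(y, U) = 0 (o(y, U) = 1 - 1 = 0)
W(c, n) = -c (W(c, n) = 0 - c = -c)
(W(12, 14)*24)*(-17) = (-1*12*24)*(-17) = -12*24*(-17) = -288*(-17) = 4896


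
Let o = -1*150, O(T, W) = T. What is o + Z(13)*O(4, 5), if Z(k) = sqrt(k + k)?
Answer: -150 + 4*sqrt(26) ≈ -129.60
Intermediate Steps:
o = -150
Z(k) = sqrt(2)*sqrt(k) (Z(k) = sqrt(2*k) = sqrt(2)*sqrt(k))
o + Z(13)*O(4, 5) = -150 + (sqrt(2)*sqrt(13))*4 = -150 + sqrt(26)*4 = -150 + 4*sqrt(26)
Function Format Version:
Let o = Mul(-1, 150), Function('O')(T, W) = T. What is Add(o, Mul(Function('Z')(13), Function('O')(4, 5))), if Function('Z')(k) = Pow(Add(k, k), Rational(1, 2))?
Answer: Add(-150, Mul(4, Pow(26, Rational(1, 2)))) ≈ -129.60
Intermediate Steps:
o = -150
Function('Z')(k) = Mul(Pow(2, Rational(1, 2)), Pow(k, Rational(1, 2))) (Function('Z')(k) = Pow(Mul(2, k), Rational(1, 2)) = Mul(Pow(2, Rational(1, 2)), Pow(k, Rational(1, 2))))
Add(o, Mul(Function('Z')(13), Function('O')(4, 5))) = Add(-150, Mul(Mul(Pow(2, Rational(1, 2)), Pow(13, Rational(1, 2))), 4)) = Add(-150, Mul(Pow(26, Rational(1, 2)), 4)) = Add(-150, Mul(4, Pow(26, Rational(1, 2))))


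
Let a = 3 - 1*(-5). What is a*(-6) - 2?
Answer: -50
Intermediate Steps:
a = 8 (a = 3 + 5 = 8)
a*(-6) - 2 = 8*(-6) - 2 = -48 - 2 = -50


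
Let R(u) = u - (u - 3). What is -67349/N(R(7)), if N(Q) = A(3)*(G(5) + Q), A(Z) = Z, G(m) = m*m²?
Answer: -67349/384 ≈ -175.39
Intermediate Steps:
G(m) = m³
R(u) = 3 (R(u) = u - (-3 + u) = u + (3 - u) = 3)
N(Q) = 375 + 3*Q (N(Q) = 3*(5³ + Q) = 3*(125 + Q) = 375 + 3*Q)
-67349/N(R(7)) = -67349/(375 + 3*3) = -67349/(375 + 9) = -67349/384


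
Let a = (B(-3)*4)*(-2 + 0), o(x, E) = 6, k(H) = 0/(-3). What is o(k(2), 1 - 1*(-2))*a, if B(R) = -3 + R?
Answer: 288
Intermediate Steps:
k(H) = 0 (k(H) = 0*(-⅓) = 0)
a = 48 (a = ((-3 - 3)*4)*(-2 + 0) = -6*4*(-2) = -24*(-2) = 48)
o(k(2), 1 - 1*(-2))*a = 6*48 = 288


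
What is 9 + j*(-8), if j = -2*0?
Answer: 9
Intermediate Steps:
j = 0
9 + j*(-8) = 9 + 0*(-8) = 9 + 0 = 9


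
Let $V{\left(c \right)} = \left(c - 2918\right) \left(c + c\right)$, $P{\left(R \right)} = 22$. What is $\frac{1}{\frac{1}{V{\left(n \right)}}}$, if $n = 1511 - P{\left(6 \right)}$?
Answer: $-4255562$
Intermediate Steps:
$n = 1489$ ($n = 1511 - 22 = 1489$)
$V{\left(c \right)} = 2 c \left(-2918 + c\right)$ ($V{\left(c \right)} = \left(-2918 + c\right) 2 c = 2 c \left(-2918 + c\right)$)
$\frac{1}{\frac{1}{V{\left(n \right)}}} = \frac{1}{\frac{1}{2 \cdot 1489 \left(-2918 + 1489\right)}} = \frac{1}{\frac{1}{2 \cdot 1489 \left(-1429\right)}} = \frac{1}{\frac{1}{-4255562}} = \frac{1}{- \frac{1}{4255562}} = -4255562$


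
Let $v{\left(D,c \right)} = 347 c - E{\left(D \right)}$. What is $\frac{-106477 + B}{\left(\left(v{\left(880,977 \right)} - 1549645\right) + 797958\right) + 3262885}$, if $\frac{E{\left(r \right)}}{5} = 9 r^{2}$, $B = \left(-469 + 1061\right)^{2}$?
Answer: $- \frac{243987}{31997783} \approx -0.0076251$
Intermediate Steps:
$B = 350464$ ($B = 592^{2} = 350464$)
$E{\left(r \right)} = 45 r^{2}$ ($E{\left(r \right)} = 5 \cdot 9 r^{2} = 45 r^{2}$)
$v{\left(D,c \right)} = - 45 D^{2} + 347 c$ ($v{\left(D,c \right)} = 347 c - 45 D^{2} = - 45 D^{2} + 347 c$)
$\frac{-106477 + B}{\left(\left(v{\left(880,977 \right)} - 1549645\right) + 797958\right) + 3262885} = \frac{-106477 + 350464}{\left(\left(\left(- 45 \cdot 880^{2} + 347 \cdot 977\right) - 1549645\right) + 797958\right) + 3262885} = \frac{243987}{\left(\left(\left(\left(-45\right) 774400 + 339019\right) - 1549645\right) + 797958\right) + 3262885} = \frac{243987}{\left(\left(\left(-34848000 + 339019\right) - 1549645\right) + 797958\right) + 3262885} = \frac{243987}{\left(\left(-34508981 - 1549645\right) + 797958\right) + 3262885} = \frac{243987}{\left(-36058626 + 797958\right) + 3262885} = \frac{243987}{-35260668 + 3262885} = \frac{243987}{-31997783} = 243987 \left(- \frac{1}{31997783}\right) = - \frac{243987}{31997783}$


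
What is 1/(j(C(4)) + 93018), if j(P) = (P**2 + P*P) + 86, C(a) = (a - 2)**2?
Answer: 1/93136 ≈ 1.0737e-5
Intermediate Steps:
C(a) = (-2 + a)**2
j(P) = 86 + 2*P**2 (j(P) = (P**2 + P**2) + 86 = 2*P**2 + 86 = 86 + 2*P**2)
1/(j(C(4)) + 93018) = 1/((86 + 2*((-2 + 4)**2)**2) + 93018) = 1/((86 + 2*(2**2)**2) + 93018) = 1/((86 + 2*4**2) + 93018) = 1/((86 + 2*16) + 93018) = 1/((86 + 32) + 93018) = 1/(118 + 93018) = 1/93136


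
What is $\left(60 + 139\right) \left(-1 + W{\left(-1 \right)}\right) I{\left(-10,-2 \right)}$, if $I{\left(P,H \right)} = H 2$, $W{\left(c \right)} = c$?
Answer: $1592$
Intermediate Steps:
$I{\left(P,H \right)} = 2 H$
$\left(60 + 139\right) \left(-1 + W{\left(-1 \right)}\right) I{\left(-10,-2 \right)} = \left(60 + 139\right) \left(-1 - 1\right) 2 \left(-2\right) = 199 \left(-2\right) \left(-4\right) = \left(-398\right) \left(-4\right) = 1592$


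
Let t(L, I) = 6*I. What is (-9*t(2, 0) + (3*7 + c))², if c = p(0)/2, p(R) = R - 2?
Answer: 400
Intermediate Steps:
p(R) = -2 + R
c = -1 (c = (-2 + 0)/2 = -2*½ = -1)
(-9*t(2, 0) + (3*7 + c))² = (-54*0 + (3*7 - 1))² = (-9*0 + (21 - 1))² = (0 + 20)² = 20² = 400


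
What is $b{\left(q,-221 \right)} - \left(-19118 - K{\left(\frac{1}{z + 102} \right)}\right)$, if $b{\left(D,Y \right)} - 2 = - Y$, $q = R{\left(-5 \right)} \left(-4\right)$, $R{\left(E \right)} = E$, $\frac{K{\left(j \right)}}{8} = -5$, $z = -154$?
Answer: $19301$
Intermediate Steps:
$K{\left(j \right)} = -40$ ($K{\left(j \right)} = 8 \left(-5\right) = -40$)
$q = 20$ ($q = \left(-5\right) \left(-4\right) = 20$)
$b{\left(D,Y \right)} = 2 - Y$
$b{\left(q,-221 \right)} - \left(-19118 - K{\left(\frac{1}{z + 102} \right)}\right) = \left(2 - -221\right) - \left(-19118 - -40\right) = \left(2 + 221\right) - \left(-19118 + 40\right) = 223 - -19078 = 223 + 19078 = 19301$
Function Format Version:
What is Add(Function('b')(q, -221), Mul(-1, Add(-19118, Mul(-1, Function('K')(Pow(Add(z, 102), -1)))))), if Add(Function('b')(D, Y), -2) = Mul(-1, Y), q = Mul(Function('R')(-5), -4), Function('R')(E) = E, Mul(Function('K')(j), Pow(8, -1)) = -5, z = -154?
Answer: 19301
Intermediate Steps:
Function('K')(j) = -40 (Function('K')(j) = Mul(8, -5) = -40)
q = 20 (q = Mul(-5, -4) = 20)
Function('b')(D, Y) = Add(2, Mul(-1, Y))
Add(Function('b')(q, -221), Mul(-1, Add(-19118, Mul(-1, Function('K')(Pow(Add(z, 102), -1)))))) = Add(Add(2, Mul(-1, -221)), Mul(-1, Add(-19118, Mul(-1, -40)))) = Add(Add(2, 221), Mul(-1, Add(-19118, 40))) = Add(223, Mul(-1, -19078)) = Add(223, 19078) = 19301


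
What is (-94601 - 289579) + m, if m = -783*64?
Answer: -434292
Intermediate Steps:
m = -50112
(-94601 - 289579) + m = (-94601 - 289579) - 50112 = -384180 - 50112 = -434292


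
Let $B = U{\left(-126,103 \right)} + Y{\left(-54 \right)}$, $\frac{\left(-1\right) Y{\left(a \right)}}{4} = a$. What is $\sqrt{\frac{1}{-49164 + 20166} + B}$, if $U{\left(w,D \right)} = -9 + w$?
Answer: $\frac{\sqrt{840883646}}{3222} \approx 9.0$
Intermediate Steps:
$Y{\left(a \right)} = - 4 a$
$B = 81$ ($B = \left(-9 - 126\right) - -216 = -135 + 216 = 81$)
$\sqrt{\frac{1}{-49164 + 20166} + B} = \sqrt{\frac{1}{-49164 + 20166} + 81} = \sqrt{\frac{1}{-28998} + 81} = \sqrt{- \frac{1}{28998} + 81} = \sqrt{\frac{2348837}{28998}} = \frac{\sqrt{840883646}}{3222}$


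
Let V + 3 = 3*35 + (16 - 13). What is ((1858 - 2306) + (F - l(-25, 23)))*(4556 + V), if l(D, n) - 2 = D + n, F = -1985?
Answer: -11340213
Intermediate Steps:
l(D, n) = 2 + D + n (l(D, n) = 2 + (D + n) = 2 + D + n)
V = 105 (V = -3 + (3*35 + (16 - 13)) = -3 + (105 + 3) = -3 + 108 = 105)
((1858 - 2306) + (F - l(-25, 23)))*(4556 + V) = ((1858 - 2306) + (-1985 - (2 - 25 + 23)))*(4556 + 105) = (-448 + (-1985 - 1*0))*4661 = (-448 + (-1985 + 0))*4661 = (-448 - 1985)*4661 = -2433*4661 = -11340213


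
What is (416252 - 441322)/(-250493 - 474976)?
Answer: 25070/725469 ≈ 0.034557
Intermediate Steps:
(416252 - 441322)/(-250493 - 474976) = -25070/(-725469) = -25070*(-1/725469) = 25070/725469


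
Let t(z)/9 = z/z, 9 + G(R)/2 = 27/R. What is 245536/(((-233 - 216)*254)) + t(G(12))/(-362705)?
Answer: -44529080647/20682527215 ≈ -2.1530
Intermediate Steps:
G(R) = -18 + 54/R (G(R) = -18 + 2*(27/R) = -18 + 54/R)
t(z) = 9 (t(z) = 9*(z/z) = 9*1 = 9)
245536/(((-233 - 216)*254)) + t(G(12))/(-362705) = 245536/(((-233 - 216)*254)) + 9/(-362705) = 245536/((-449*254)) + 9*(-1/362705) = 245536/(-114046) - 9/362705 = 245536*(-1/114046) - 9/362705 = -122768/57023 - 9/362705 = -44529080647/20682527215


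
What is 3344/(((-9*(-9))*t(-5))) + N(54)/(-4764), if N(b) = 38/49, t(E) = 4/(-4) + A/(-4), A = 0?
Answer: -130102177/3151386 ≈ -41.284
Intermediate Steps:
t(E) = -1 (t(E) = 4/(-4) + 0/(-4) = 4*(-1/4) + 0*(-1/4) = -1 + 0 = -1)
N(b) = 38/49 (N(b) = 38*(1/49) = 38/49)
3344/(((-9*(-9))*t(-5))) + N(54)/(-4764) = 3344/((-9*(-9)*(-1))) + (38/49)/(-4764) = 3344/((81*(-1))) + (38/49)*(-1/4764) = 3344/(-81) - 19/116718 = 3344*(-1/81) - 19/116718 = -3344/81 - 19/116718 = -130102177/3151386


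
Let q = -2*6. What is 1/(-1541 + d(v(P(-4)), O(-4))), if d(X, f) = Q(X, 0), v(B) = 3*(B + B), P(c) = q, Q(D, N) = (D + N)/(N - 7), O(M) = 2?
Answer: -7/10715 ≈ -0.00065329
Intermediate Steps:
q = -12
Q(D, N) = (D + N)/(-7 + N)
P(c) = -12
v(B) = 6*B (v(B) = 3*(2*B) = 6*B)
d(X, f) = -X/7 (d(X, f) = (X + 0)/(-7 + 0) = X/(-7) = -X/7)
1/(-1541 + d(v(P(-4)), O(-4))) = 1/(-1541 - 6*(-12)/7) = 1/(-1541 - 1/7*(-72)) = 1/(-1541 + 72/7) = 1/(-10715/7) = -7/10715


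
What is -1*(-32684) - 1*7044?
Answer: 25640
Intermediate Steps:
-1*(-32684) - 1*7044 = 32684 - 7044 = 25640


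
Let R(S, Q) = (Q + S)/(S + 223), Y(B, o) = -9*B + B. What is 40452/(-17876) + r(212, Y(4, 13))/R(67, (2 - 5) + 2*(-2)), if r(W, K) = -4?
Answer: -289541/13407 ≈ -21.596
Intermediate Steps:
Y(B, o) = -8*B
R(S, Q) = (Q + S)/(223 + S)
40452/(-17876) + r(212, Y(4, 13))/R(67, (2 - 5) + 2*(-2)) = 40452/(-17876) - 4*(223 + 67)/(((2 - 5) + 2*(-2)) + 67) = 40452*(-1/17876) - 4*290/((-3 - 4) + 67) = -10113/4469 - 4*290/(-7 + 67) = -10113/4469 - 4/((1/290)*60) = -10113/4469 - 4/6/29 = -10113/4469 - 4*29/6 = -10113/4469 - 58/3 = -289541/13407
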